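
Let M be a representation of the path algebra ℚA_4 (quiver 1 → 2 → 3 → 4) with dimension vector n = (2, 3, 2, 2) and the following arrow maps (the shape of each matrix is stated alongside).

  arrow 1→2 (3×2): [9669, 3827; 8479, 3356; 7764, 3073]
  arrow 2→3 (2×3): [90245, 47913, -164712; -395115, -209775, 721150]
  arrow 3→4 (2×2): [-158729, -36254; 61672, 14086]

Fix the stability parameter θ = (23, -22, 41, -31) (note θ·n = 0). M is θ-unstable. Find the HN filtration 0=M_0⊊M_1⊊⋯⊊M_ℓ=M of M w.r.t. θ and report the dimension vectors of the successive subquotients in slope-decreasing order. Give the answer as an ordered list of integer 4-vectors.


Via rank(M_{q-1}∘⋯∘M_p): M ≅ I[1,2], I[1,4], I[2,4].
μ_θ-semistable layers: μ^(1)=5; μ^(2)=1/2; μ^(3)=-22

((0, 0, 2, 2); (2, 2, 0, 0); (0, 1, 0, 0))


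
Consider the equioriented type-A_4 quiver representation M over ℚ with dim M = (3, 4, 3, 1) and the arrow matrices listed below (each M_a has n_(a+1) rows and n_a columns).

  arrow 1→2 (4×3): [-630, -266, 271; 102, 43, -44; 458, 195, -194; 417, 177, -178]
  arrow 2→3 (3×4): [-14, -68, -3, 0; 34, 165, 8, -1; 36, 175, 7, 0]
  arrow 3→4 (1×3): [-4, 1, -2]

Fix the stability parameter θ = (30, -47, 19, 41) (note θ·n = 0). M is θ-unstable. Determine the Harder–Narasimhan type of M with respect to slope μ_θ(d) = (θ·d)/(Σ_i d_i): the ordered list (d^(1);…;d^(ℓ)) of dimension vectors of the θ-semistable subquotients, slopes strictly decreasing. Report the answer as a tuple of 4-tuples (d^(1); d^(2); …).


Barcode: M ≅ I[1,3]^2, I[1,4], I[2,2]. HN layers by μ_θ (4 steps, strictly decreasing):
  μ^(1)=41; μ^(2)=19; μ^(3)=-17/2; μ^(4)=-47

((0, 0, 0, 1); (0, 0, 3, 0); (3, 3, 0, 0); (0, 1, 0, 0))


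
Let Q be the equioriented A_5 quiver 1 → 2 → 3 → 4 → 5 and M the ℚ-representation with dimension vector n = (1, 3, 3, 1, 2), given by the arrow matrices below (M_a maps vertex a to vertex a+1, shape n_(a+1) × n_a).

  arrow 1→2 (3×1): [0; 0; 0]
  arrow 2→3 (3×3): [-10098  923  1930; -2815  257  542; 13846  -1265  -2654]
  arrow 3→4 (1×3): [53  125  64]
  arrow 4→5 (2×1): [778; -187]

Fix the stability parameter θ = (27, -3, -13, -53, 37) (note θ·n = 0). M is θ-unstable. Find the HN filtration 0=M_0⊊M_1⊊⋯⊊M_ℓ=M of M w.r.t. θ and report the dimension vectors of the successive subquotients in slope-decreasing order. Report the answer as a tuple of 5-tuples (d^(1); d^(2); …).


Interval decomposition of M: I[1,1], I[2,2], I[2,3], I[2,5], I[3,3], I[5,5].
HN type (ℓ=6): μ^(1)=37; μ^(2)=27; μ^(3)=-3; μ^(4)=-8; μ^(5)=-13; μ^(6)=-23

((0, 0, 0, 0, 2); (1, 0, 0, 0, 0); (0, 1, 0, 0, 0); (0, 1, 1, 0, 0); (0, 0, 1, 0, 0); (0, 1, 1, 1, 0))


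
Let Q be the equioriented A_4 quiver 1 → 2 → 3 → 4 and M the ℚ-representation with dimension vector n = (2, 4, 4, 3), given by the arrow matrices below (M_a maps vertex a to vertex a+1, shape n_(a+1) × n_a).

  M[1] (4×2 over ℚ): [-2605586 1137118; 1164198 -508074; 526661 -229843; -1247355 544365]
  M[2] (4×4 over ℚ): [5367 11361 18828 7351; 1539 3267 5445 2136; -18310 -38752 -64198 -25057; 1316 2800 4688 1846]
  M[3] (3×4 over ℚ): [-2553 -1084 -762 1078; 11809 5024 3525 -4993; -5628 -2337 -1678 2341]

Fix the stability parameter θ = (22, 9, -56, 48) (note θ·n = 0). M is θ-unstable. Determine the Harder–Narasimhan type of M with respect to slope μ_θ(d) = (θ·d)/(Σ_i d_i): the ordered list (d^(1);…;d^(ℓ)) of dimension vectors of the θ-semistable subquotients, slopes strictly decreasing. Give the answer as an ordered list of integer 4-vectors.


Barcode: M ≅ I[1,1], I[1,4], I[2,2], I[2,4]^2, I[3,3]. HN layers by μ_θ (6 steps, strictly decreasing):
  μ^(1)=48; μ^(2)=22; μ^(3)=9; μ^(4)=-25/3; μ^(5)=-47/2; μ^(6)=-56

((0, 0, 0, 3); (1, 0, 0, 0); (0, 1, 0, 0); (1, 1, 1, 0); (0, 2, 2, 0); (0, 0, 1, 0))


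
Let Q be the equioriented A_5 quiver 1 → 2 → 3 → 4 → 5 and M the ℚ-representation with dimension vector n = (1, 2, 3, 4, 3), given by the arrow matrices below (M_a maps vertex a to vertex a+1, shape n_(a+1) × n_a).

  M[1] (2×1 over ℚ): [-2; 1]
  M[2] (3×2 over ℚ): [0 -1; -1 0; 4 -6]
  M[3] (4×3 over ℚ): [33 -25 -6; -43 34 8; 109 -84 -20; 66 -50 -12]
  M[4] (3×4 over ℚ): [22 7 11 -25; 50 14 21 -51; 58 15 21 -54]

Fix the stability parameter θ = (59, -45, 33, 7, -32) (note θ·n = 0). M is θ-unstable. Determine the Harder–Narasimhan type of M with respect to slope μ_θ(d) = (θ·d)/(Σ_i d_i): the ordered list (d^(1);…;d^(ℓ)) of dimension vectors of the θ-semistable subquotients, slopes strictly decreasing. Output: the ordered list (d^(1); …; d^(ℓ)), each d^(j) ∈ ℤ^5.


Via rank(M_{q-1}∘⋯∘M_p): M ≅ I[1,5], I[2,5], I[3,3], I[4,4], I[4,5].
μ_θ-semistable layers: μ^(1)=33; μ^(2)=7; μ^(3)=22/5; μ^(4)=8/3; μ^(5)=-25/2; μ^(6)=-45

((0, 0, 1, 0, 0); (0, 0, 0, 1, 0); (1, 1, 1, 1, 1); (0, 0, 1, 1, 1); (0, 0, 0, 1, 1); (0, 1, 0, 0, 0))


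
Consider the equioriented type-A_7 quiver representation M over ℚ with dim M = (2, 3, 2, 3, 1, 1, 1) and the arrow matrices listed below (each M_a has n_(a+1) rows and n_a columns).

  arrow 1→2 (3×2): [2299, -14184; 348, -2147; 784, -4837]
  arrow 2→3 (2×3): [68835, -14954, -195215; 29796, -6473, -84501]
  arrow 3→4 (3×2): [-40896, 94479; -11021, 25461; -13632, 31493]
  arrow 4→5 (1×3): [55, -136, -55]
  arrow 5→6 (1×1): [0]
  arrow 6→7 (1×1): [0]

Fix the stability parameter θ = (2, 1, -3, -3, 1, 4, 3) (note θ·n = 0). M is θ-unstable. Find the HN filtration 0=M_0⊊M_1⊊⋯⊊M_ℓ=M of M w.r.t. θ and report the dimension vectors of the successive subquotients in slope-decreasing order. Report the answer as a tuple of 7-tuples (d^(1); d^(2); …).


Via rank(M_{q-1}∘⋯∘M_p): M ≅ I[1,4], I[1,5], I[2,2], I[4,4], I[6,6], I[7,7].
μ_θ-semistable layers: μ^(1)=4; μ^(2)=3; μ^(3)=1; μ^(4)=-3/4; μ^(5)=-3

((0, 0, 0, 0, 0, 1, 0); (0, 0, 0, 0, 0, 0, 1); (0, 1, 0, 0, 1, 0, 0); (2, 2, 2, 2, 0, 0, 0); (0, 0, 0, 1, 0, 0, 0))


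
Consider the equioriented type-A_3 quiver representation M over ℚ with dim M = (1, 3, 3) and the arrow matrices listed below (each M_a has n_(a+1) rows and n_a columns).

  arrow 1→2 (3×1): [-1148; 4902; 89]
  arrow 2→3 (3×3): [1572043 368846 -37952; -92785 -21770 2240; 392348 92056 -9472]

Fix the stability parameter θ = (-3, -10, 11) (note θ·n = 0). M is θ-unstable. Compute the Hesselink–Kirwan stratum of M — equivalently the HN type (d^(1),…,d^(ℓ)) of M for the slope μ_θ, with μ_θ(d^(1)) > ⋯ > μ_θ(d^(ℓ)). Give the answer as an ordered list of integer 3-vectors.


Interval decomposition of M: I[1,2], I[2,2], I[2,3], I[3,3]^2.
HN type (ℓ=3): μ^(1)=11; μ^(2)=-13/2; μ^(3)=-10

((0, 0, 3); (1, 1, 0); (0, 2, 0))


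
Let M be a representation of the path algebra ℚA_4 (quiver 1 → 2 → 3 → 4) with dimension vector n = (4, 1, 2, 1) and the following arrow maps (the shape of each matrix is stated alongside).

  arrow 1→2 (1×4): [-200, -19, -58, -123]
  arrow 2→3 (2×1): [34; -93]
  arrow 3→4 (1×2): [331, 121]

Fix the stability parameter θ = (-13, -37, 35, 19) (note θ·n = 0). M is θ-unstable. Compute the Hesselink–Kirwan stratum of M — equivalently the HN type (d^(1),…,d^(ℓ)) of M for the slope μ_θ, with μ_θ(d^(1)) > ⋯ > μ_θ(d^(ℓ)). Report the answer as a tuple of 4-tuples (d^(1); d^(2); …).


Barcode: M ≅ I[1,1]^3, I[1,4], I[3,3]. HN layers by μ_θ (4 steps, strictly decreasing):
  μ^(1)=35; μ^(2)=27; μ^(3)=-13; μ^(4)=-25

((0, 0, 1, 0); (0, 0, 1, 1); (3, 0, 0, 0); (1, 1, 0, 0))


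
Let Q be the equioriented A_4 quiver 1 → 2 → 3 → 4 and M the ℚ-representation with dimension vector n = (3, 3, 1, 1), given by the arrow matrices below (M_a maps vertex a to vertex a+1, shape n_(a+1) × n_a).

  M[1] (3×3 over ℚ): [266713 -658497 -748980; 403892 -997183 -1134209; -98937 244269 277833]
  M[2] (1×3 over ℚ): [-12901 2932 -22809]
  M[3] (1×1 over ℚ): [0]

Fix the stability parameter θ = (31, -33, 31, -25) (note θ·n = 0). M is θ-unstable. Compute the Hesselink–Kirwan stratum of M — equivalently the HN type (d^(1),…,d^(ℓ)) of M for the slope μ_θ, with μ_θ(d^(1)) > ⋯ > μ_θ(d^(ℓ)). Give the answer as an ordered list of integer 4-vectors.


Via rank(M_{q-1}∘⋯∘M_p): M ≅ I[1,2]^2, I[1,3], I[4,4].
μ_θ-semistable layers: μ^(1)=31; μ^(2)=-1; μ^(3)=-25

((0, 0, 1, 0); (3, 3, 0, 0); (0, 0, 0, 1))


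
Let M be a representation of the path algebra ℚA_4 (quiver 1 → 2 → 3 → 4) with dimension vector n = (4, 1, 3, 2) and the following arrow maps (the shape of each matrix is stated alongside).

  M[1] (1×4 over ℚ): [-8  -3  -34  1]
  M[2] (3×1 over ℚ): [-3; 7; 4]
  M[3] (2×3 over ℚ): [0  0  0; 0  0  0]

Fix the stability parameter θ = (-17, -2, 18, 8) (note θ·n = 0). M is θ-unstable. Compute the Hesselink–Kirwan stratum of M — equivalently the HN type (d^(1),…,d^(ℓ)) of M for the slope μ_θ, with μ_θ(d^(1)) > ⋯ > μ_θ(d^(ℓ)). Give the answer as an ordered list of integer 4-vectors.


Via rank(M_{q-1}∘⋯∘M_p): M ≅ I[1,1]^3, I[1,3], I[3,3]^2, I[4,4]^2.
μ_θ-semistable layers: μ^(1)=18; μ^(2)=8; μ^(3)=-2; μ^(4)=-17

((0, 0, 3, 0); (0, 0, 0, 2); (0, 1, 0, 0); (4, 0, 0, 0))


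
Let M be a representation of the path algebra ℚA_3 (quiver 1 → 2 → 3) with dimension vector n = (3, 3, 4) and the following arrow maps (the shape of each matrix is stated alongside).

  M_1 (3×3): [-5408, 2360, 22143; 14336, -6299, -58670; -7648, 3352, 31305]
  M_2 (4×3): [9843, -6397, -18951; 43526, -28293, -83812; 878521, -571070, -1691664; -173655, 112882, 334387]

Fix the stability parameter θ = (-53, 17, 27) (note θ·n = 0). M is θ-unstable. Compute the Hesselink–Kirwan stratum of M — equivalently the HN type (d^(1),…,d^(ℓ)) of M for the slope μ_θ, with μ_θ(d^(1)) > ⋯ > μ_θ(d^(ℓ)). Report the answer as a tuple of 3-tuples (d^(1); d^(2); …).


Barcode: M ≅ I[1,1], I[1,3]^2, I[2,3], I[3,3]. HN layers by μ_θ (3 steps, strictly decreasing):
  μ^(1)=27; μ^(2)=17; μ^(3)=-53

((0, 0, 4); (0, 3, 0); (3, 0, 0))


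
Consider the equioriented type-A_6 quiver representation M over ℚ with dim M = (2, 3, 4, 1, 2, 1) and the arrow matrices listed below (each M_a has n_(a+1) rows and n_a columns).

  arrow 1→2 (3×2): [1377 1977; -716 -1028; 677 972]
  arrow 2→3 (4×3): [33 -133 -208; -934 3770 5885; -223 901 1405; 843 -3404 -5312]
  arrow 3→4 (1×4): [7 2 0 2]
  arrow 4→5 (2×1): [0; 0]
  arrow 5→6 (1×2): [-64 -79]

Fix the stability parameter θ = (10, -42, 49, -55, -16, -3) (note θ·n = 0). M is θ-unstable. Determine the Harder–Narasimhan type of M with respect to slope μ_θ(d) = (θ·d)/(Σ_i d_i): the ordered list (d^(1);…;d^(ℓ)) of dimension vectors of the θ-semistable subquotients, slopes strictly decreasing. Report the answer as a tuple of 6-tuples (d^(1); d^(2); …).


Barcode: M ≅ I[1,3], I[1,4], I[2,3], I[3,3], I[5,5], I[5,6]. HN layers by μ_θ (4 steps, strictly decreasing):
  μ^(1)=49; μ^(2)=-3; μ^(3)=-16; μ^(4)=-42

((0, 0, 3, 0, 0, 0); (0, 0, 1, 1, 0, 1); (2, 2, 0, 0, 2, 0); (0, 1, 0, 0, 0, 0))


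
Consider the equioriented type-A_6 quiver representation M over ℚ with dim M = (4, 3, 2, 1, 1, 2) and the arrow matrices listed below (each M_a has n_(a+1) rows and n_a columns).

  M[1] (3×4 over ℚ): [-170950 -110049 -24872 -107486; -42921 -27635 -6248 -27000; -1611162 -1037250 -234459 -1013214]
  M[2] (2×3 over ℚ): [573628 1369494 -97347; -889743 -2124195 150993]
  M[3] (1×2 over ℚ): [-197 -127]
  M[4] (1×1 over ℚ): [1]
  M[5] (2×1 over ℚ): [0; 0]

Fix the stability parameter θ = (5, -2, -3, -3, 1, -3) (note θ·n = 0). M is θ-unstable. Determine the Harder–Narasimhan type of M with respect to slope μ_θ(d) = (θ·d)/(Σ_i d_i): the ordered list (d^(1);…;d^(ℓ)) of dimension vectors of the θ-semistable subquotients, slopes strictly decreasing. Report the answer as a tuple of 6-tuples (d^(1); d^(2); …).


Interval decomposition of M: I[1,1], I[1,2], I[1,3], I[1,5], I[6,6]^2.
HN type (ℓ=6): μ^(1)=5; μ^(2)=3/2; μ^(3)=1; μ^(4)=0; μ^(5)=-3/4; μ^(6)=-3

((1, 0, 0, 0, 0, 0); (1, 1, 0, 0, 0, 0); (0, 0, 0, 0, 1, 0); (1, 1, 1, 0, 0, 0); (1, 1, 1, 1, 0, 0); (0, 0, 0, 0, 0, 2))


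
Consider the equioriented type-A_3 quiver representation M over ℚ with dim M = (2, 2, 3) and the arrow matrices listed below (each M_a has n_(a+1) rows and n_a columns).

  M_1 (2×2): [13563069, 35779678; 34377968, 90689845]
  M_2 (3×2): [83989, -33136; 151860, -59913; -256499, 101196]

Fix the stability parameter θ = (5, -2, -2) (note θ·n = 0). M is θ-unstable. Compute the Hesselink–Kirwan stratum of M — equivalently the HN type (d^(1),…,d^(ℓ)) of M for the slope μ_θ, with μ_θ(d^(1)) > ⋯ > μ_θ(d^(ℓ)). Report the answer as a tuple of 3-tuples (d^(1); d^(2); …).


Interval decomposition of M: I[1,3]^2, I[3,3].
HN type (ℓ=2): μ^(1)=1/3; μ^(2)=-2

((2, 2, 2); (0, 0, 1))


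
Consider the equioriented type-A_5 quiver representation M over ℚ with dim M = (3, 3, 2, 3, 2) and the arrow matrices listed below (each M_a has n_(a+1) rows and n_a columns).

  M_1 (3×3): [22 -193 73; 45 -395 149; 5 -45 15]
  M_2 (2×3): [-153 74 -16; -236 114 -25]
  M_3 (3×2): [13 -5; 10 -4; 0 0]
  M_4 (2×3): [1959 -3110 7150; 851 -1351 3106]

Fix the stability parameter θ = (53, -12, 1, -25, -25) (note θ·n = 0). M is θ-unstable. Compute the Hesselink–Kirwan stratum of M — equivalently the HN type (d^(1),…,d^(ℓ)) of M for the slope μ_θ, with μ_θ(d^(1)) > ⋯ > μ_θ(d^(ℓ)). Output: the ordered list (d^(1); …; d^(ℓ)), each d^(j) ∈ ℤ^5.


Interval decomposition of M: I[1,1], I[1,5]^2, I[2,2], I[4,4].
HN type (ℓ=4): μ^(1)=53; μ^(2)=-8/5; μ^(3)=-12; μ^(4)=-25

((1, 0, 0, 0, 0); (2, 2, 2, 2, 2); (0, 1, 0, 0, 0); (0, 0, 0, 1, 0))


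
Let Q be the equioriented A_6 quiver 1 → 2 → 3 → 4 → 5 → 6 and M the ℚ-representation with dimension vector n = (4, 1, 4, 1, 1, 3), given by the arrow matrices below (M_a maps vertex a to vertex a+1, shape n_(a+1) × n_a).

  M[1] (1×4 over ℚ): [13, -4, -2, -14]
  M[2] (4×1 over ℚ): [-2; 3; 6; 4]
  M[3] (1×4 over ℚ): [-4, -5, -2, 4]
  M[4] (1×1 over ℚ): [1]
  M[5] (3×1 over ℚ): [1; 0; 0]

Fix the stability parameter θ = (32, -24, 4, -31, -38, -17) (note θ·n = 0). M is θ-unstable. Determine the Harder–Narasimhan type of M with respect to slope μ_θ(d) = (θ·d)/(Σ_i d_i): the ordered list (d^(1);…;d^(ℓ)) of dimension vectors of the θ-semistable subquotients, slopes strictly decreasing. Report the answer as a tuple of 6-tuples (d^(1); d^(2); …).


Barcode: M ≅ I[1,1]^3, I[1,6], I[3,3]^3, I[6,6]^2. HN layers by μ_θ (4 steps, strictly decreasing):
  μ^(1)=32; μ^(2)=4; μ^(3)=-37/3; μ^(4)=-17

((3, 0, 0, 0, 0, 0); (0, 0, 3, 0, 0, 0); (1, 1, 1, 1, 1, 1); (0, 0, 0, 0, 0, 2))


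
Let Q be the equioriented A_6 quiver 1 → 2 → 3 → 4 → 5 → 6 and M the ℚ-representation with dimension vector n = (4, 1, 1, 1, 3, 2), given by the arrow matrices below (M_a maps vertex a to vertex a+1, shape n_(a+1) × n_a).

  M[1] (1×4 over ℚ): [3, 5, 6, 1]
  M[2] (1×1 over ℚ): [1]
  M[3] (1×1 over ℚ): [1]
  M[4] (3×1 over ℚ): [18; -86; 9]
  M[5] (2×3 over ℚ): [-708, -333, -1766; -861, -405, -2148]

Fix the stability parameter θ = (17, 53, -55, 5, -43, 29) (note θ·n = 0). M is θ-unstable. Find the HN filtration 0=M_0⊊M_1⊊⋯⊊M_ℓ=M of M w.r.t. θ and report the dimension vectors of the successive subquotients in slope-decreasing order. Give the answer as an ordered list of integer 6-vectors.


Barcode: M ≅ I[1,1]^3, I[1,5], I[5,6]^2. HN layers by μ_θ (4 steps, strictly decreasing):
  μ^(1)=29; μ^(2)=17; μ^(3)=-23/5; μ^(4)=-43

((0, 0, 0, 0, 0, 2); (3, 0, 0, 0, 0, 0); (1, 1, 1, 1, 1, 0); (0, 0, 0, 0, 2, 0))


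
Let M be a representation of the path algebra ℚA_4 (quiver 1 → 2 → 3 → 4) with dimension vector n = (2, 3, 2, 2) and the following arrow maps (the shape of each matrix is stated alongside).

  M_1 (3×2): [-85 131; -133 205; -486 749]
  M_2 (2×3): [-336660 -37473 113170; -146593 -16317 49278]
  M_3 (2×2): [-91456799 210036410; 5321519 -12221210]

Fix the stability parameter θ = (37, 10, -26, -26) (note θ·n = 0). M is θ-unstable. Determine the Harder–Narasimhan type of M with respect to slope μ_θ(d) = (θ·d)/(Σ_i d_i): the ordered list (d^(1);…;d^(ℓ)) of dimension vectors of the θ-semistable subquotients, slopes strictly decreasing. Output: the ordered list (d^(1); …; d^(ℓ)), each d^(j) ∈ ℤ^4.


Via rank(M_{q-1}∘⋯∘M_p): M ≅ I[1,3], I[1,4], I[2,2], I[4,4].
μ_θ-semistable layers: μ^(1)=10; μ^(2)=7; μ^(3)=-5/4; μ^(4)=-26

((0, 1, 0, 0); (1, 1, 1, 0); (1, 1, 1, 1); (0, 0, 0, 1))


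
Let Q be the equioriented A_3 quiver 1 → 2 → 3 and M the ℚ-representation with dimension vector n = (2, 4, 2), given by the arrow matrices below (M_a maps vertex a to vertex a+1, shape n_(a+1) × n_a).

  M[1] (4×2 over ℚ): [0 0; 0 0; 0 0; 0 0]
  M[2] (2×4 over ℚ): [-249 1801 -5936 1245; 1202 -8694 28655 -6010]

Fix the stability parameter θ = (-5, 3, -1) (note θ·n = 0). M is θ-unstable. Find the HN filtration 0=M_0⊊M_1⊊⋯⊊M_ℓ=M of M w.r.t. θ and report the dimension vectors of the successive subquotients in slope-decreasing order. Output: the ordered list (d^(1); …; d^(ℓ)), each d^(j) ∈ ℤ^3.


Barcode: M ≅ I[1,1]^2, I[2,2]^2, I[2,3]^2. HN layers by μ_θ (3 steps, strictly decreasing):
  μ^(1)=3; μ^(2)=1; μ^(3)=-5

((0, 2, 0); (0, 2, 2); (2, 0, 0))


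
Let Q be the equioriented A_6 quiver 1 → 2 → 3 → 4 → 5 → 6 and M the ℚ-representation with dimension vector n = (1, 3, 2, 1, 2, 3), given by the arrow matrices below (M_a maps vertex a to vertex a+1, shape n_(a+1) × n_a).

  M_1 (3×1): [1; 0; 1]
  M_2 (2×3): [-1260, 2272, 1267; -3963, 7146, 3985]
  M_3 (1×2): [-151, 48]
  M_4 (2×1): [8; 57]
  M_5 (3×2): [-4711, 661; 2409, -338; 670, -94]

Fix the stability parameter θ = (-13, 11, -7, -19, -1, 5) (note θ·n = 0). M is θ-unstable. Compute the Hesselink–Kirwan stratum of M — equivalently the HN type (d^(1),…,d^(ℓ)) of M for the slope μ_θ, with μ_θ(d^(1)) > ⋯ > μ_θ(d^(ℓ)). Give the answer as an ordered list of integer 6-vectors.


Interval decomposition of M: I[1,6], I[2,2], I[2,3], I[5,6], I[6,6].
HN type (ℓ=6): μ^(1)=11; μ^(2)=5; μ^(3)=2; μ^(4)=-1; μ^(5)=-5; μ^(6)=-13

((0, 1, 0, 0, 0, 0); (0, 0, 0, 0, 0, 3); (0, 1, 1, 0, 0, 0); (0, 0, 0, 0, 2, 0); (0, 1, 1, 1, 0, 0); (1, 0, 0, 0, 0, 0))


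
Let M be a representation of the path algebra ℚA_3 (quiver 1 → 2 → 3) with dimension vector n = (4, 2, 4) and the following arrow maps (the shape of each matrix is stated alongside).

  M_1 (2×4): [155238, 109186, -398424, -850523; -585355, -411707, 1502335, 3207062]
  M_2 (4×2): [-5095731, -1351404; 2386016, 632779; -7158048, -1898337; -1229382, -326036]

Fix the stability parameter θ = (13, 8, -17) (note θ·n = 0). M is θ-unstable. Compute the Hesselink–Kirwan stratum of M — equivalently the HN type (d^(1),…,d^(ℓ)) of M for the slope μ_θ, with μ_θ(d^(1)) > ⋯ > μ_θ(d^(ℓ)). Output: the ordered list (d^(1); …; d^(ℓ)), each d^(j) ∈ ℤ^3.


Interval decomposition of M: I[1,1]^2, I[1,3]^2, I[3,3]^2.
HN type (ℓ=3): μ^(1)=13; μ^(2)=4/3; μ^(3)=-17

((2, 0, 0); (2, 2, 2); (0, 0, 2))


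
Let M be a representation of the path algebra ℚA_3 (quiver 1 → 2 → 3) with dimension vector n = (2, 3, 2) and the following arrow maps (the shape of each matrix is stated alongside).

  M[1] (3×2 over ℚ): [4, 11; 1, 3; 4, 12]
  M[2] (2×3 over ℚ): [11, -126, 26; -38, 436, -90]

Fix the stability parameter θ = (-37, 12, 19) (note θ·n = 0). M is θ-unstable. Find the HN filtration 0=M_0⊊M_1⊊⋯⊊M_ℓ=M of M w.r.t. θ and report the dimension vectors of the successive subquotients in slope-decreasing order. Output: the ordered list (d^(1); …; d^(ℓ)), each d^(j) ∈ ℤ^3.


Interval decomposition of M: I[1,2], I[1,3], I[2,3].
HN type (ℓ=3): μ^(1)=19; μ^(2)=12; μ^(3)=-37

((0, 0, 2); (0, 3, 0); (2, 0, 0))


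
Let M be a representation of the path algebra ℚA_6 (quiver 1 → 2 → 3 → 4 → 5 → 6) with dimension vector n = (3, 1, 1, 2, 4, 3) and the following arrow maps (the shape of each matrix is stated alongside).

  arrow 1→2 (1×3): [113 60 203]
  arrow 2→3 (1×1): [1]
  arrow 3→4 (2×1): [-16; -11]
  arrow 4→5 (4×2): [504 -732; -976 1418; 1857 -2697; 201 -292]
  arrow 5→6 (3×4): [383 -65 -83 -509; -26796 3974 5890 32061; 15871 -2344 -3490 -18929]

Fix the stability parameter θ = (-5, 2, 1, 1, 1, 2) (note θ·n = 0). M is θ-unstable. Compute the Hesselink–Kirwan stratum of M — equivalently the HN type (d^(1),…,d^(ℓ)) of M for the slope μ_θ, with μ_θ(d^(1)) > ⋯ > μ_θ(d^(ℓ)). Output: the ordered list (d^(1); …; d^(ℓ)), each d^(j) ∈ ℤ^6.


Interval decomposition of M: I[1,1]^2, I[1,6], I[4,6], I[5,5], I[5,6].
HN type (ℓ=4): μ^(1)=2; μ^(2)=5/4; μ^(3)=1; μ^(4)=-5

((0, 0, 0, 0, 0, 3); (0, 1, 1, 1, 1, 0); (0, 0, 0, 1, 3, 0); (3, 0, 0, 0, 0, 0))


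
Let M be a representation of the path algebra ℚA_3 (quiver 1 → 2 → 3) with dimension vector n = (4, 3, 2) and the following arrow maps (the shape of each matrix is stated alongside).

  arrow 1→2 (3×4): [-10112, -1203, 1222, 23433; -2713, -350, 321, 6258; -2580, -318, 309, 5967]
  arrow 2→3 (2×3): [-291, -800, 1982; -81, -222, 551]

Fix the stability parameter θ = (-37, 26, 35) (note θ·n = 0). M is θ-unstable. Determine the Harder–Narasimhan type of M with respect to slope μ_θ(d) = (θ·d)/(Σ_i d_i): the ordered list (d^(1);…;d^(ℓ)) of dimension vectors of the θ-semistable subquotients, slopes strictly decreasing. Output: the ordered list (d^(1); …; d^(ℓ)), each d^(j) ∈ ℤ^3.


Barcode: M ≅ I[1,1], I[1,2], I[1,3]^2. HN layers by μ_θ (3 steps, strictly decreasing):
  μ^(1)=35; μ^(2)=26; μ^(3)=-37

((0, 0, 2); (0, 3, 0); (4, 0, 0))


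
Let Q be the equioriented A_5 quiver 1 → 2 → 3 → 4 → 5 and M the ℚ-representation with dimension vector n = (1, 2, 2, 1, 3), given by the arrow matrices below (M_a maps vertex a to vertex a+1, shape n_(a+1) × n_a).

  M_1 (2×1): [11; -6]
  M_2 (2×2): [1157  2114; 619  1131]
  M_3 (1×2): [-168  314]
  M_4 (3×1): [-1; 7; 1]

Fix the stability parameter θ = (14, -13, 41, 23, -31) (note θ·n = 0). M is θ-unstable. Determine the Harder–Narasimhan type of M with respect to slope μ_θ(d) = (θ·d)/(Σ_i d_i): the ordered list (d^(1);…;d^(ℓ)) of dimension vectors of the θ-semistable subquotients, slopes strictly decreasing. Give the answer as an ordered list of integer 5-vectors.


Barcode: M ≅ I[1,5], I[2,3], I[5,5]^2. HN layers by μ_θ (5 steps, strictly decreasing):
  μ^(1)=41; μ^(2)=11; μ^(3)=1/2; μ^(4)=-13; μ^(5)=-31

((0, 0, 1, 0, 0); (0, 0, 1, 1, 1); (1, 1, 0, 0, 0); (0, 1, 0, 0, 0); (0, 0, 0, 0, 2))


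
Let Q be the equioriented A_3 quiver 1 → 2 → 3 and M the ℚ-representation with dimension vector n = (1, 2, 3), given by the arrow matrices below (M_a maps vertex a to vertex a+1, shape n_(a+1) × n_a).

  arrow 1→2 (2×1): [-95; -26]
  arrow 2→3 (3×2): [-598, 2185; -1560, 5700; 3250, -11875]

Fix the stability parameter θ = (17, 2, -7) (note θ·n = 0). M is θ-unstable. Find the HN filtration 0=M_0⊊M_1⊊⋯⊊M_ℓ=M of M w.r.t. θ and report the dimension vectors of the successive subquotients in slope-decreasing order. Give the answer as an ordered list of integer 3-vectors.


Barcode: M ≅ I[1,2], I[2,3], I[3,3]^2. HN layers by μ_θ (3 steps, strictly decreasing):
  μ^(1)=19/2; μ^(2)=-5/2; μ^(3)=-7

((1, 1, 0); (0, 1, 1); (0, 0, 2))


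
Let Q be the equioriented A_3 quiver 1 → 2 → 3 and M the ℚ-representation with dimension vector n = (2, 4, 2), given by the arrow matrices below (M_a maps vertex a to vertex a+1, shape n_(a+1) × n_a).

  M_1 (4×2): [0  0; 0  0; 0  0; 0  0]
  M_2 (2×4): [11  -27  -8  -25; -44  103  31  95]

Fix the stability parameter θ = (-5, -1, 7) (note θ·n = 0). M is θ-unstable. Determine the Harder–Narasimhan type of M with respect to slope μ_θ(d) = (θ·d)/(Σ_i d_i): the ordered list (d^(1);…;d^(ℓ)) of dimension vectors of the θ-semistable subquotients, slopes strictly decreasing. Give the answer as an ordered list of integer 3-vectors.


Barcode: M ≅ I[1,1]^2, I[2,2]^2, I[2,3]^2. HN layers by μ_θ (3 steps, strictly decreasing):
  μ^(1)=7; μ^(2)=-1; μ^(3)=-5

((0, 0, 2); (0, 4, 0); (2, 0, 0))


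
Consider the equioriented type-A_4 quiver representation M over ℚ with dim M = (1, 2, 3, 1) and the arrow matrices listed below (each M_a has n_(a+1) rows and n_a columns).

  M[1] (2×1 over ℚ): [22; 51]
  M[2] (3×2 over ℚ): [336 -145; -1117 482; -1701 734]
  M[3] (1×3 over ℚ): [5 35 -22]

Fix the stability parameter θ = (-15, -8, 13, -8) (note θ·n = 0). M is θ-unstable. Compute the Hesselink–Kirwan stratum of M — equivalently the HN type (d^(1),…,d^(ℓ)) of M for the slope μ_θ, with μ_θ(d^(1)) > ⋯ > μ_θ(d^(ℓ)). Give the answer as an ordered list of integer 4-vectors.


Interval decomposition of M: I[1,4], I[2,3], I[3,3].
HN type (ℓ=4): μ^(1)=13; μ^(2)=5/2; μ^(3)=-8; μ^(4)=-15

((0, 0, 2, 0); (0, 0, 1, 1); (0, 2, 0, 0); (1, 0, 0, 0))


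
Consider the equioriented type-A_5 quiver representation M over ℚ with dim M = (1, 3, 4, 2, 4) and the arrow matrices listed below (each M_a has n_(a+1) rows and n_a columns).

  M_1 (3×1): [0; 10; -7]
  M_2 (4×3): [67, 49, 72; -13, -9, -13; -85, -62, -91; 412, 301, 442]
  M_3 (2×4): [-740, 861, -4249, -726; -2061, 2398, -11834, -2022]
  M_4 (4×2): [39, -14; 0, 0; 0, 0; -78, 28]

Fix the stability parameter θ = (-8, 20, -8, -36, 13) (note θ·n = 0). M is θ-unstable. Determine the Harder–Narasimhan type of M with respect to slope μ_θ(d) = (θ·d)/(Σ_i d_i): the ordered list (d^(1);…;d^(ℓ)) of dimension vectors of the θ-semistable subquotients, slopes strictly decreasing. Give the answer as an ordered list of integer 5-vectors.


Via rank(M_{q-1}∘⋯∘M_p): M ≅ I[1,4], I[2,3], I[2,5], I[3,3], I[5,5]^3.
μ_θ-semistable layers: μ^(1)=13; μ^(2)=6; μ^(3)=-8

((0, 0, 0, 0, 4); (0, 1, 1, 0, 0); (1, 2, 3, 2, 0))


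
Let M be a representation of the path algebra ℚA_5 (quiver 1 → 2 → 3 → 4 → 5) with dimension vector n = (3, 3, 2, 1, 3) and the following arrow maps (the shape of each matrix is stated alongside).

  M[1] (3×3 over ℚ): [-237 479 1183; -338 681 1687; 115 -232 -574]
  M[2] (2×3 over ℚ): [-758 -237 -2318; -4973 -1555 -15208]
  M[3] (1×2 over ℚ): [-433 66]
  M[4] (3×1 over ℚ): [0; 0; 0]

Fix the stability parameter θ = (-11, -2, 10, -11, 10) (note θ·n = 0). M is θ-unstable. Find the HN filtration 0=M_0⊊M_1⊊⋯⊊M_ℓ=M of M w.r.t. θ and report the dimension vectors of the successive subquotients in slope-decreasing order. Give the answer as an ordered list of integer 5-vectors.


Via rank(M_{q-1}∘⋯∘M_p): M ≅ I[1,1], I[1,3], I[1,4], I[2,2], I[5,5]^3.
μ_θ-semistable layers: μ^(1)=10; μ^(2)=-1/2; μ^(3)=-2; μ^(4)=-11

((0, 0, 1, 0, 3); (0, 0, 1, 1, 0); (0, 3, 0, 0, 0); (3, 0, 0, 0, 0))


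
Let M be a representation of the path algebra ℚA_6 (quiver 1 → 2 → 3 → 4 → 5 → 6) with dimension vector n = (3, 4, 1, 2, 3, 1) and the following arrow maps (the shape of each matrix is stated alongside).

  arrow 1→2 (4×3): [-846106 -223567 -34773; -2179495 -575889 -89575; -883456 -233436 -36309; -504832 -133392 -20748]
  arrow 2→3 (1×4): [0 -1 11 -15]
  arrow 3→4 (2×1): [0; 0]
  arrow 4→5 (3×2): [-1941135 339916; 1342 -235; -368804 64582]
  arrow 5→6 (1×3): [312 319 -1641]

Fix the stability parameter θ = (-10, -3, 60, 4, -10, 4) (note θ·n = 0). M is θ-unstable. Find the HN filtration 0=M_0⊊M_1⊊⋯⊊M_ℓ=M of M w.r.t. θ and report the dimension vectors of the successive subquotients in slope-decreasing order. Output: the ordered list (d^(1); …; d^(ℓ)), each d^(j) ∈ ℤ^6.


Via rank(M_{q-1}∘⋯∘M_p): M ≅ I[1,2]^2, I[1,3], I[2,2], I[4,5], I[4,6], I[5,5].
μ_θ-semistable layers: μ^(1)=60; μ^(2)=4; μ^(3)=-3; μ^(4)=-10

((0, 0, 1, 0, 0, 0); (0, 0, 0, 0, 0, 1); (0, 4, 0, 2, 2, 0); (3, 0, 0, 0, 1, 0))


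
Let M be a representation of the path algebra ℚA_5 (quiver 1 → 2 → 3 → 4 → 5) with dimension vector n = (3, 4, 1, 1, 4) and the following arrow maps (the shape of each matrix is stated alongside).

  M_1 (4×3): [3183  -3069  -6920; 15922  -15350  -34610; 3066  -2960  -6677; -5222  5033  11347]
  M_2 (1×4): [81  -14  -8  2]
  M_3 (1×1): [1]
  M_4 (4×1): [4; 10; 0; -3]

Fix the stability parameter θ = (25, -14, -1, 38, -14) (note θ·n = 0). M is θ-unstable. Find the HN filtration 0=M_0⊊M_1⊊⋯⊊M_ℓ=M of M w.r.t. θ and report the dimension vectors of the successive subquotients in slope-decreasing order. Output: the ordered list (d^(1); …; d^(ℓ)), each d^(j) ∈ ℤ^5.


Barcode: M ≅ I[1,2]^2, I[1,5], I[2,2], I[5,5]^3. HN layers by μ_θ (4 steps, strictly decreasing):
  μ^(1)=12; μ^(2)=11/2; μ^(3)=10/3; μ^(4)=-14

((0, 0, 0, 1, 1); (2, 2, 0, 0, 0); (1, 1, 1, 0, 0); (0, 1, 0, 0, 3))


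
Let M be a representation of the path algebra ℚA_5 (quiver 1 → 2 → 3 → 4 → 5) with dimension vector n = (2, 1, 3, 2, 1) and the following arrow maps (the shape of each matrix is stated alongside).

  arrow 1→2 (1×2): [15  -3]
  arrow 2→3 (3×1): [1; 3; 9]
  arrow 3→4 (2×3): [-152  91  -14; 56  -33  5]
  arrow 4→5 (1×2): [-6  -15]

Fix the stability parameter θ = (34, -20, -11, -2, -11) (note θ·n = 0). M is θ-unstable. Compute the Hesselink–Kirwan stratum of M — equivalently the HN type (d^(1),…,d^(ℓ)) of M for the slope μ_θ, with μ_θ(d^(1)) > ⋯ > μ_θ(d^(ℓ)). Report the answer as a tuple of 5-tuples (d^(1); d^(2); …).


Barcode: M ≅ I[1,1], I[1,4], I[3,3], I[3,5]. HN layers by μ_θ (4 steps, strictly decreasing):
  μ^(1)=34; μ^(2)=1/4; μ^(3)=-13/2; μ^(4)=-11

((1, 0, 0, 0, 0); (1, 1, 1, 1, 0); (0, 0, 0, 1, 1); (0, 0, 2, 0, 0))


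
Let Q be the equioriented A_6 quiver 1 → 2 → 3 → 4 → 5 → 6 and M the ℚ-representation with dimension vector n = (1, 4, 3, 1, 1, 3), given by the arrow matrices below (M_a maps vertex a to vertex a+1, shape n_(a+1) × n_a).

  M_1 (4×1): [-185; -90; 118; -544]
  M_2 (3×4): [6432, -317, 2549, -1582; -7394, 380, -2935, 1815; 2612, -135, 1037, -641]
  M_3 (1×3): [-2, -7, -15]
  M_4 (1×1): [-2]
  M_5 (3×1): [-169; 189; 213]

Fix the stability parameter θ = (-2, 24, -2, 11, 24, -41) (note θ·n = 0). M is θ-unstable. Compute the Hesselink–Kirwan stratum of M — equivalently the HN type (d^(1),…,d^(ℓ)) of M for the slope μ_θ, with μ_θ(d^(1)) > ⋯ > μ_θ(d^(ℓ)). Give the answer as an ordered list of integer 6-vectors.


Via rank(M_{q-1}∘⋯∘M_p): M ≅ I[1,2], I[2,3]^2, I[2,6], I[6,6]^2.
μ_θ-semistable layers: μ^(1)=24; μ^(2)=11; μ^(3)=16/5; μ^(4)=-2; μ^(5)=-41

((0, 1, 0, 0, 0, 0); (0, 2, 2, 0, 0, 0); (0, 1, 1, 1, 1, 1); (1, 0, 0, 0, 0, 0); (0, 0, 0, 0, 0, 2))


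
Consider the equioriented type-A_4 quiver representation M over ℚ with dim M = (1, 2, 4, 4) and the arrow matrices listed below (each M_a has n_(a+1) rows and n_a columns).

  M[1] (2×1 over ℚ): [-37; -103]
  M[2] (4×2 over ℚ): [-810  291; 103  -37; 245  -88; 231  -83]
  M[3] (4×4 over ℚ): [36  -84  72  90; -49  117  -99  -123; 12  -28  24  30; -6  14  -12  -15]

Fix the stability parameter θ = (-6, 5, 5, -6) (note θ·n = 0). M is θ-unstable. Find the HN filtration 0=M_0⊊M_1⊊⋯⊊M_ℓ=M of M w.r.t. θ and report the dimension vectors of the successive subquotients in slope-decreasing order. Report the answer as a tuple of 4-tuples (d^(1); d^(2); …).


Via rank(M_{q-1}∘⋯∘M_p): M ≅ I[1,3], I[2,4], I[3,3], I[3,4], I[4,4]^2.
μ_θ-semistable layers: μ^(1)=5; μ^(2)=4/3; μ^(3)=-1/2; μ^(4)=-6

((0, 1, 2, 0); (0, 1, 1, 1); (0, 0, 1, 1); (1, 0, 0, 2))


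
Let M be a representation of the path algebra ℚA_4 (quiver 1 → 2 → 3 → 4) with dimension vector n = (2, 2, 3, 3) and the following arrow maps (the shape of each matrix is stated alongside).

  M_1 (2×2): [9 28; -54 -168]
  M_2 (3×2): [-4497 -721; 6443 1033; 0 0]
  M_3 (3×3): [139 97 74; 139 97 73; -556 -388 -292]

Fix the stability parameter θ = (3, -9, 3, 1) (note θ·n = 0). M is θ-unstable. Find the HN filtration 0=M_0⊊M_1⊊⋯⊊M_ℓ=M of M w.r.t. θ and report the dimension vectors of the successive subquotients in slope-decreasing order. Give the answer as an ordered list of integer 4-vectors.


Interval decomposition of M: I[1,1], I[1,4], I[2,3], I[3,4], I[4,4].
HN type (ℓ=5): μ^(1)=3; μ^(2)=2; μ^(3)=1; μ^(4)=-3; μ^(5)=-9

((1, 0, 1, 0); (0, 0, 2, 2); (0, 0, 0, 1); (1, 1, 0, 0); (0, 1, 0, 0))


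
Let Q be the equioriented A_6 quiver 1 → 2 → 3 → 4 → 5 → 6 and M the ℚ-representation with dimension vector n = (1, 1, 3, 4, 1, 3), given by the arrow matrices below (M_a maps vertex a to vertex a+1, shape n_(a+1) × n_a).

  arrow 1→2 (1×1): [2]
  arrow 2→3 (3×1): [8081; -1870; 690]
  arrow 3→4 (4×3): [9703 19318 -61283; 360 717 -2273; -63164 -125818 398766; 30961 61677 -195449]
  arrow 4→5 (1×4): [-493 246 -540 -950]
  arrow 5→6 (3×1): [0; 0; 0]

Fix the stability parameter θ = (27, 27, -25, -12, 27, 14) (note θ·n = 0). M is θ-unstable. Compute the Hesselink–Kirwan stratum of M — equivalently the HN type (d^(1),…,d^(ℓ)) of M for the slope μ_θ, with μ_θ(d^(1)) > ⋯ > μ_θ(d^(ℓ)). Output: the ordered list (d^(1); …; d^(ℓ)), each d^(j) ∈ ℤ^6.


Via rank(M_{q-1}∘⋯∘M_p): M ≅ I[1,5], I[3,4]^2, I[4,4], I[6,6]^3.
μ_θ-semistable layers: μ^(1)=27; μ^(2)=14; μ^(3)=17/4; μ^(4)=-12; μ^(5)=-25

((0, 0, 0, 0, 1, 0); (0, 0, 0, 0, 0, 3); (1, 1, 1, 1, 0, 0); (0, 0, 0, 3, 0, 0); (0, 0, 2, 0, 0, 0))


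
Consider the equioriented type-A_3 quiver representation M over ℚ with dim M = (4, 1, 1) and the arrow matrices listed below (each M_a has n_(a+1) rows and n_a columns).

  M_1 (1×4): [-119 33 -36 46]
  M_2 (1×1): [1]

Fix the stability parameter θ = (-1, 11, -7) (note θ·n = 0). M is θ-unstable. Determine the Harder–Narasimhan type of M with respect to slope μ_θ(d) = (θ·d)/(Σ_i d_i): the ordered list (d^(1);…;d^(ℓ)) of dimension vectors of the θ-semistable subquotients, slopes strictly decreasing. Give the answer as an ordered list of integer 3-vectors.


Barcode: M ≅ I[1,1]^3, I[1,3]. HN layers by μ_θ (2 steps, strictly decreasing):
  μ^(1)=2; μ^(2)=-1

((0, 1, 1); (4, 0, 0))


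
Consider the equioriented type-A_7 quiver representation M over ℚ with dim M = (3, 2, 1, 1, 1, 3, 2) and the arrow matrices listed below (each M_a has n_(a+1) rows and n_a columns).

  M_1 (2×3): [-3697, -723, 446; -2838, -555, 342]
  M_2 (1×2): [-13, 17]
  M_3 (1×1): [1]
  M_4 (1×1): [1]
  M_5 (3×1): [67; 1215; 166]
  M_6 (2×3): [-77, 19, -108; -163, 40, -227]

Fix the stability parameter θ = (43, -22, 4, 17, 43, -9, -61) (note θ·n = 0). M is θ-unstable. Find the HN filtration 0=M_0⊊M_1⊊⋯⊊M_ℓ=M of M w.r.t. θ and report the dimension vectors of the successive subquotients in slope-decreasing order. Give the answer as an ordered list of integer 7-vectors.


Via rank(M_{q-1}∘⋯∘M_p): M ≅ I[1,1], I[1,2], I[1,7], I[6,6], I[6,7].
μ_θ-semistable layers: μ^(1)=43; μ^(2)=21/2; μ^(3)=15/7; μ^(4)=-9; μ^(5)=-35

((1, 0, 0, 0, 0, 0, 0); (1, 1, 0, 0, 0, 0, 0); (1, 1, 1, 1, 1, 1, 1); (0, 0, 0, 0, 0, 1, 0); (0, 0, 0, 0, 0, 1, 1))


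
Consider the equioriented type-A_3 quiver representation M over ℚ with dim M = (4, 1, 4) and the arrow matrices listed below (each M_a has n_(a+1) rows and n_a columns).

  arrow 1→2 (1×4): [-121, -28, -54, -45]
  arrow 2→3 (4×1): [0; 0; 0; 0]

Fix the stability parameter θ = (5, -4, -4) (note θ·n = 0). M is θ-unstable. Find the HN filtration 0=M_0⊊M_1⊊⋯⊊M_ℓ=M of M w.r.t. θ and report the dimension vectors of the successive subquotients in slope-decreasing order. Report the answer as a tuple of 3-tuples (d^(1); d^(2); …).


Via rank(M_{q-1}∘⋯∘M_p): M ≅ I[1,1]^3, I[1,2], I[3,3]^4.
μ_θ-semistable layers: μ^(1)=5; μ^(2)=1/2; μ^(3)=-4

((3, 0, 0); (1, 1, 0); (0, 0, 4))


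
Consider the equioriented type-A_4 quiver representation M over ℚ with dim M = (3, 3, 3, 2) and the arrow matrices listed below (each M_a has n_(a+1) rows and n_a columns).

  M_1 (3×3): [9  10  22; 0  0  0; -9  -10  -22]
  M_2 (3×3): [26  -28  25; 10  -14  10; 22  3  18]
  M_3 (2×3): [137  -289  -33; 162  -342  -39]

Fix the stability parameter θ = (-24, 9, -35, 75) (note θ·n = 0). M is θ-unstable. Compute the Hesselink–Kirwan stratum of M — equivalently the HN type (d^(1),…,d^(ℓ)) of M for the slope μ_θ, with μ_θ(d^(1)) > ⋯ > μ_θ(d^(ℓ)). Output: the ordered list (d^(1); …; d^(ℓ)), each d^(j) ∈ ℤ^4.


Barcode: M ≅ I[1,1]^2, I[1,4], I[2,3], I[2,4]. HN layers by μ_θ (3 steps, strictly decreasing):
  μ^(1)=75; μ^(2)=-13; μ^(3)=-24

((0, 0, 0, 2); (0, 3, 3, 0); (3, 0, 0, 0))


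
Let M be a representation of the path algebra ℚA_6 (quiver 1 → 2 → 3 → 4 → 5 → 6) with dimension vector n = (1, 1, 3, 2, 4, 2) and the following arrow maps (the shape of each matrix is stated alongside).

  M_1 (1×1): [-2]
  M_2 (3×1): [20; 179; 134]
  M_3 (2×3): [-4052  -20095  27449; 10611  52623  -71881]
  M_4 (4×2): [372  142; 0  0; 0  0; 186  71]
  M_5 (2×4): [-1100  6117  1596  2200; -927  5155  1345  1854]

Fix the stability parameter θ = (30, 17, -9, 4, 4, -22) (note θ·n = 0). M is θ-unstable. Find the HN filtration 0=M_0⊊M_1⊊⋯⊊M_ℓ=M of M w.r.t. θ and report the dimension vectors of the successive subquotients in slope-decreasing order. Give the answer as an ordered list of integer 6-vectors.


Barcode: M ≅ I[1,5], I[3,3], I[3,4], I[5,5], I[5,6]^2. HN layers by μ_θ (3 steps, strictly decreasing):
  μ^(1)=46/5; μ^(2)=4; μ^(3)=-9

((1, 1, 1, 1, 1, 0); (0, 0, 0, 1, 1, 0); (0, 0, 2, 0, 2, 2))


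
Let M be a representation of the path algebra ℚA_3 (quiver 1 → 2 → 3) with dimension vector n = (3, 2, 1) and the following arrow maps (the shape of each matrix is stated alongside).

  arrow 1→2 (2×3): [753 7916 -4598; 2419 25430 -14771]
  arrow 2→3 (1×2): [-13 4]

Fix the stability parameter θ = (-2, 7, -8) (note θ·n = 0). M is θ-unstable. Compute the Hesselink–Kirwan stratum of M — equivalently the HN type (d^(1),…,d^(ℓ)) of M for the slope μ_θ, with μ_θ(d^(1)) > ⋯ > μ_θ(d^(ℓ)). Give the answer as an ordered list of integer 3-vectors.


Interval decomposition of M: I[1,1], I[1,2], I[1,3].
HN type (ℓ=3): μ^(1)=7; μ^(2)=-1/2; μ^(3)=-2

((0, 1, 0); (0, 1, 1); (3, 0, 0))


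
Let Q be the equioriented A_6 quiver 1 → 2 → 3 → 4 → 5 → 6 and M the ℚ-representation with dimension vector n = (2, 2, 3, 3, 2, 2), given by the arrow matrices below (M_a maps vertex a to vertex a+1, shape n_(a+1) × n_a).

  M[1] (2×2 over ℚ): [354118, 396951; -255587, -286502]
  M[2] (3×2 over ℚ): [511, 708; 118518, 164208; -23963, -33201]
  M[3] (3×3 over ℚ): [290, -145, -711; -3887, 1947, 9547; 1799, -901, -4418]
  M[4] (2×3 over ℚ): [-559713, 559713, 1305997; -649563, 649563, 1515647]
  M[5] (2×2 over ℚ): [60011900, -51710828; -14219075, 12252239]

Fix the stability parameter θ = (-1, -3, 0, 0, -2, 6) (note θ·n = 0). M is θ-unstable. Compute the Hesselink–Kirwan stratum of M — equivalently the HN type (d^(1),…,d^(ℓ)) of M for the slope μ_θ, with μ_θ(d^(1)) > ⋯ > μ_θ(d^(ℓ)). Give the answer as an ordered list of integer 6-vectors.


Interval decomposition of M: I[1,4]^2, I[3,6], I[5,5], I[6,6].
HN type (ℓ=4): μ^(1)=6; μ^(2)=0; μ^(3)=-2/3; μ^(4)=-2

((0, 0, 0, 0, 0, 2); (0, 0, 2, 2, 0, 0); (0, 0, 1, 1, 1, 0); (2, 2, 0, 0, 1, 0))


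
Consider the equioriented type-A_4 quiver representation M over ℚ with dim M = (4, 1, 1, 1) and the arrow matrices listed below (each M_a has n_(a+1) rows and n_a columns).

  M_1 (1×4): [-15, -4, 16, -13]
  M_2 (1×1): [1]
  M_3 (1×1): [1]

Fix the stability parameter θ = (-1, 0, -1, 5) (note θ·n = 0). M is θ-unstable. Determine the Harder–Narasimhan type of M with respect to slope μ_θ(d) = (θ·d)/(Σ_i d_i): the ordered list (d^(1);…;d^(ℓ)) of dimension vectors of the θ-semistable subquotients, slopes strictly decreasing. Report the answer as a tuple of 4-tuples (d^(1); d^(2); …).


Interval decomposition of M: I[1,1]^3, I[1,4].
HN type (ℓ=3): μ^(1)=5; μ^(2)=-1/2; μ^(3)=-1

((0, 0, 0, 1); (0, 1, 1, 0); (4, 0, 0, 0))
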